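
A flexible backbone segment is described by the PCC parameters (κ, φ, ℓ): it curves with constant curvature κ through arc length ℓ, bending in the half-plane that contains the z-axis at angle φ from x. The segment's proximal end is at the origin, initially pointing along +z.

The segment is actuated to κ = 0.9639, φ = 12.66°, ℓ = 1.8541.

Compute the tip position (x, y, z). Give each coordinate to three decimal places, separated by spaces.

θ = κ·ℓ = 0.9639 × 1.8541 = 1.78717 rad
ρ = (1 − cos θ)/κ = (1 − -0.21469)/0.9639 = 1.26018
z = sin θ / κ = 0.97668/0.9639 = 1.01326
x = ρ cos φ = 1.26018 × cos(12.66°) = 1.22954
y = ρ sin φ = 1.26018 × sin(12.66°) = 0.27619

1.230 0.276 1.013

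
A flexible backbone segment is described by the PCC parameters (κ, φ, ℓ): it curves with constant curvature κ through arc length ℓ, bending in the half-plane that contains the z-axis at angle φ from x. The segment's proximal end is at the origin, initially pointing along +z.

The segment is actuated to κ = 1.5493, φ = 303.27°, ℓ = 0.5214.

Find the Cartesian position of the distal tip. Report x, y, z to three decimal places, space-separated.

θ = κ·ℓ = 1.5493 × 0.5214 = 0.80781 rad
ρ = (1 − cos θ)/κ = (1 − 0.69109)/1.5493 = 0.19939
z = sin θ / κ = 0.72277/1.5493 = 0.46652
x = ρ cos φ = 0.19939 × cos(303.27°) = 0.10938
y = ρ sin φ = 0.19939 × sin(303.27°) = -0.16671

0.109 -0.167 0.467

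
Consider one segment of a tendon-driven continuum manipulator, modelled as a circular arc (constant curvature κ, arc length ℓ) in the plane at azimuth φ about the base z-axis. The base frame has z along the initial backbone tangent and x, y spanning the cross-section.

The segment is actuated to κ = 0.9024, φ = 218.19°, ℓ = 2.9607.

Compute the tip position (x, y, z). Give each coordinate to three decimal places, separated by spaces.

-1.648 -1.296 0.502

θ = κ·ℓ = 0.9024 × 2.9607 = 2.67174 rad
ρ = (1 − cos θ)/κ = (1 − -0.89163)/0.9024 = 2.09622
z = sin θ / κ = 0.45276/0.9024 = 0.50173
x = ρ cos φ = 2.09622 × cos(218.19°) = -1.64756
y = ρ sin φ = 2.09622 × sin(218.19°) = -1.29604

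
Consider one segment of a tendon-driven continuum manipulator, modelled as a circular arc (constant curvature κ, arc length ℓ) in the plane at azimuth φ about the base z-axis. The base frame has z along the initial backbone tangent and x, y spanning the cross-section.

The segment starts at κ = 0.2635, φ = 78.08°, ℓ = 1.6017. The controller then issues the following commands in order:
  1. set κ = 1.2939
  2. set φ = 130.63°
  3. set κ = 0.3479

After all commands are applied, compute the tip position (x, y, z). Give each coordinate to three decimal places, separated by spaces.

-0.283 0.330 1.520

initial: κ=0.2635, φ=78.08°, ℓ=1.6017
cmd 1: set κ=1.2939 → (κ,φ,ℓ)=(1.2939,78.08°,1.6017) → tip=(0.2364,1.1198,0.6776)
cmd 2: set φ=130.63° → (κ,φ,ℓ)=(1.2939,130.63°,1.6017) → tip=(-0.7453,0.8686,0.6776)
cmd 3: set κ=0.3479 → (κ,φ,ℓ)=(0.3479,130.63°,1.6017) → tip=(-0.2831,0.3300,1.5201)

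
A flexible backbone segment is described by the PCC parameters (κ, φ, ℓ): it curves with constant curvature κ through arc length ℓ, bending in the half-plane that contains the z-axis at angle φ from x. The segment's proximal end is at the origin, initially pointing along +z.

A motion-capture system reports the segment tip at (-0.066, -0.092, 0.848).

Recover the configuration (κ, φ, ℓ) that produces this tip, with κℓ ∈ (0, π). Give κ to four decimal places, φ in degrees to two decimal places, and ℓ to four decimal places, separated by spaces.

ρ = √(x²+y²) = √(-0.066² + -0.092²) = 0.11323
φ = atan2(y, x) mod 360° = atan2(-0.092, -0.066) = 234.3447°
|p|² = ρ² + z² = 0.11323² + 0.848² = 0.73192
κ = 2ρ / |p|² = 2×0.11323 / 0.73192 = 0.30939
θ = 2·atan2(ρ, z) = 2·atan2(0.11323, 0.848) = 0.26547 rad
ℓ = θ/κ = 0.26547/0.30939 = 0.85804

0.3094 234.34 0.8580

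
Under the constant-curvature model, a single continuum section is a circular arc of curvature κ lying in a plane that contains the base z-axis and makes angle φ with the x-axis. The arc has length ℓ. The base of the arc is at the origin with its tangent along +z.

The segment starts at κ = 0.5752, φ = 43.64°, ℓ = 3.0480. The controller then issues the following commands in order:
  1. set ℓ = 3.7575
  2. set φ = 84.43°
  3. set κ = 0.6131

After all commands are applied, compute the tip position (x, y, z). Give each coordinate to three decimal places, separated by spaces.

0.264 2.709 1.212

initial: κ=0.5752, φ=43.64°, ℓ=3.0480
cmd 1: set ℓ=3.7575 → (κ,φ,ℓ)=(0.5752,43.64°,3.7575) → tip=(1.9587,1.8678,1.4441)
cmd 2: set φ=84.43° → (κ,φ,ℓ)=(0.5752,84.43°,3.7575) → tip=(0.2627,2.6937,1.4441)
cmd 3: set κ=0.6131 → (κ,φ,ℓ)=(0.6131,84.43°,3.7575) → tip=(0.2642,2.7095,1.2122)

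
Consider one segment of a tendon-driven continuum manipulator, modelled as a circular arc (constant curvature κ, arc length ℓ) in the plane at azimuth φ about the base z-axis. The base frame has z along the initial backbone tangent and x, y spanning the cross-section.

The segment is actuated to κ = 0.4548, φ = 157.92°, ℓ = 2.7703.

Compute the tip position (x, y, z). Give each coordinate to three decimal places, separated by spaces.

-1.414 0.574 2.093

θ = κ·ℓ = 0.4548 × 2.7703 = 1.25993 rad
ρ = (1 − cos θ)/κ = (1 − 0.30588)/0.4548 = 1.52621
z = sin θ / κ = 0.95207/0.4548 = 2.09338
x = ρ cos φ = 1.52621 × cos(157.92°) = -1.41427
y = ρ sin φ = 1.52621 × sin(157.92°) = 0.57370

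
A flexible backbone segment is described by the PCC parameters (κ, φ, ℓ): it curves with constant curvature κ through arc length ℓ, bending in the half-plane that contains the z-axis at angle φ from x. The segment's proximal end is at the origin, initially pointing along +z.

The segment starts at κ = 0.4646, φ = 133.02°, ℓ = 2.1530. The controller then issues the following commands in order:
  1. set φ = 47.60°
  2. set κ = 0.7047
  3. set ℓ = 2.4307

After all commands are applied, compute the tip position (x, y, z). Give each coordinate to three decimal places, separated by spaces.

initial: κ=0.4646, φ=133.02°, ℓ=2.1530
cmd 1: set φ=47.60° → (κ,φ,ℓ)=(0.4646,47.60°,2.1530) → tip=(0.6675,0.7310,1.8115)
cmd 2: set κ=0.7047 → (κ,φ,ℓ)=(0.7047,47.60°,2.1530) → tip=(0.9056,0.9918,1.4170)
cmd 3: set ℓ=2.4307 → (κ,φ,ℓ)=(0.7047,47.60°,2.4307) → tip=(1.0924,1.1963,1.4047)

1.092 1.196 1.405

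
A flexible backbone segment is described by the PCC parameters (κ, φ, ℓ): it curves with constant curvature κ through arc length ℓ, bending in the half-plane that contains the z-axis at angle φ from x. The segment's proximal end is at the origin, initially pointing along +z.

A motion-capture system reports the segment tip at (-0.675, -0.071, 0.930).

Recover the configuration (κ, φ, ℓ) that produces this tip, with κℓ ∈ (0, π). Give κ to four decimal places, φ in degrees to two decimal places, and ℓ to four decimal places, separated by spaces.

1.0241 186.00 1.2313

ρ = √(x²+y²) = √(-0.675² + -0.071²) = 0.67872
φ = atan2(y, x) mod 360° = atan2(-0.071, -0.675) = 186.0046°
|p|² = ρ² + z² = 0.67872² + 0.930² = 1.32557
κ = 2ρ / |p|² = 2×0.67872 / 1.32557 = 1.02405
θ = 2·atan2(ρ, z) = 2·atan2(0.67872, 0.930) = 1.26091 rad
ℓ = θ/κ = 1.26091/1.02405 = 1.23129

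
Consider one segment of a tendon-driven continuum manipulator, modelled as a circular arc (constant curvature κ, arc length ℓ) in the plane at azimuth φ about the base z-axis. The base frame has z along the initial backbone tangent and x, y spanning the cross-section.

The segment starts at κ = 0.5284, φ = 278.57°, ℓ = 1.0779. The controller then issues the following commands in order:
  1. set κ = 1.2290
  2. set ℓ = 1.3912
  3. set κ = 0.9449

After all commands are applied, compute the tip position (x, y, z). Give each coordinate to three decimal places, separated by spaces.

initial: κ=0.5284, φ=278.57°, ℓ=1.0779
cmd 1: set κ=1.2290 → (κ,φ,ℓ)=(1.2290,278.57°,1.0779) → tip=(0.0917,-0.6086,0.7892)
cmd 2: set ℓ=1.3912 → (κ,φ,ℓ)=(1.2290,278.57°,1.3912) → tip=(0.1380,-0.9161,0.8058)
cmd 3: set κ=0.9449 → (κ,φ,ℓ)=(0.9449,278.57°,1.3912) → tip=(0.1177,-0.7813,1.0238)

0.118 -0.781 1.024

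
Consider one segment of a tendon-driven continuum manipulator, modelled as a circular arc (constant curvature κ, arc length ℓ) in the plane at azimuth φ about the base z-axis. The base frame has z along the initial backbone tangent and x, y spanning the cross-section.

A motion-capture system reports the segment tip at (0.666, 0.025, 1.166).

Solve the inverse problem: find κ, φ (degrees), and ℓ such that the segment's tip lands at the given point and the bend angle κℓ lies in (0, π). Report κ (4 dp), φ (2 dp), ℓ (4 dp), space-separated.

0.7390 2.15 1.4053

ρ = √(x²+y²) = √(0.666² + 0.025²) = 0.66647
φ = atan2(y, x) mod 360° = atan2(0.025, 0.666) = 2.1497°
|p|² = ρ² + z² = 0.66647² + 1.166² = 1.80374
κ = 2ρ / |p|² = 2×0.66647 / 1.80374 = 0.73899
θ = 2·atan2(ρ, z) = 2·atan2(0.66647, 1.166) = 1.03853 rad
ℓ = θ/κ = 1.03853/0.73899 = 1.40534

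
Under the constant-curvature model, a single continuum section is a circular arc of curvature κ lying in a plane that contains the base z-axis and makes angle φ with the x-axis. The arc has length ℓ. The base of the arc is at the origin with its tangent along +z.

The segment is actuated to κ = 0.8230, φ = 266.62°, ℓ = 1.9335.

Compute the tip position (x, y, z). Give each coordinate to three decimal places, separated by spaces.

θ = κ·ℓ = 0.8230 × 1.9335 = 1.59127 rad
ρ = (1 − cos θ)/κ = (1 − -0.02047)/0.8230 = 1.23994
z = sin θ / κ = 0.99979/0.8230 = 1.21481
x = ρ cos φ = 1.23994 × cos(266.62°) = -0.07310
y = ρ sin φ = 1.23994 × sin(266.62°) = -1.23779

-0.073 -1.238 1.215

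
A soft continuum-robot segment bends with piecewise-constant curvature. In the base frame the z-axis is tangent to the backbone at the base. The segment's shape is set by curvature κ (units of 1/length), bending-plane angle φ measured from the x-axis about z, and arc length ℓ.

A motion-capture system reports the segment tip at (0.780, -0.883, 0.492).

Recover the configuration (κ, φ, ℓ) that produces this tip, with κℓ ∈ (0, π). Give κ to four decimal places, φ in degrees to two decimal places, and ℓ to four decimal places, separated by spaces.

1.4455 311.46 1.6261

ρ = √(x²+y²) = √(0.780² + -0.883²) = 1.17817
φ = atan2(y, x) mod 360° = atan2(-0.883, 0.780) = 311.4558°
|p|² = ρ² + z² = 1.17817² + 0.492² = 1.63015
κ = 2ρ / |p|² = 2×1.17817 / 1.63015 = 1.44547
θ = 2·atan2(ρ, z) = 2·atan2(1.17817, 0.492) = 2.35043 rad
ℓ = θ/κ = 2.35043/1.44547 = 1.62606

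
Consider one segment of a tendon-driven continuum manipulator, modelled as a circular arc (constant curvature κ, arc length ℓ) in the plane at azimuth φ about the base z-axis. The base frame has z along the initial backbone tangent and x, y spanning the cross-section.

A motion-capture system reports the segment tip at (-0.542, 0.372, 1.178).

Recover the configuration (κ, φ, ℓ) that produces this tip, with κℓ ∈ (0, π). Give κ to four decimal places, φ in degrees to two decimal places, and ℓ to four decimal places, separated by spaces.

ρ = √(x²+y²) = √(-0.542² + 0.372²) = 0.65738
φ = atan2(y, x) mod 360° = atan2(0.372, -0.542) = 145.5364°
|p|² = ρ² + z² = 0.65738² + 1.178² = 1.81983
κ = 2ρ / |p|² = 2×0.65738 / 1.81983 = 0.72246
θ = 2·atan2(ρ, z) = 2·atan2(0.65738, 1.178) = 1.01800 rad
ℓ = θ/κ = 1.01800/0.72246 = 1.40907

0.7225 145.54 1.4091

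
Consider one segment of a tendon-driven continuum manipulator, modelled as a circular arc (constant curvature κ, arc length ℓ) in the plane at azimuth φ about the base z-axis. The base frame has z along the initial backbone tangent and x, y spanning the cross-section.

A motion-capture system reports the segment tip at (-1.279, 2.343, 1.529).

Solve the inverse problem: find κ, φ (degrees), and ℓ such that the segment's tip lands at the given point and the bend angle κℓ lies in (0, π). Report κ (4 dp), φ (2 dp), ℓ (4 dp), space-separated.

ρ = √(x²+y²) = √(-1.279² + 2.343²) = 2.66936
φ = atan2(y, x) mod 360° = atan2(2.343, -1.279) = 118.6293°
|p|² = ρ² + z² = 2.66936² + 1.529² = 9.46333
κ = 2ρ / |p|² = 2×2.66936 / 9.46333 = 0.56415
θ = 2·atan2(ρ, z) = 2·atan2(2.66936, 1.529) = 2.10124 rad
ℓ = θ/κ = 2.10124/0.56415 = 3.72462

0.5641 118.63 3.7246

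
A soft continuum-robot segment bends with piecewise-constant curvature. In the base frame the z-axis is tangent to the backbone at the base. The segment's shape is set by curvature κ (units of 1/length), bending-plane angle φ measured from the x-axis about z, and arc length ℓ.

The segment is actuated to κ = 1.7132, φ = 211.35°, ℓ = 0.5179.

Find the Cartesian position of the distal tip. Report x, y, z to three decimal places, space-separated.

θ = κ·ℓ = 1.7132 × 0.5179 = 0.88727 rad
ρ = (1 − cos θ)/κ = (1 − 0.63153)/1.7132 = 0.21507
z = sin θ / κ = 0.77535/1.7132 = 0.45257
x = ρ cos φ = 0.21507 × cos(211.35°) = -0.18367
y = ρ sin φ = 0.21507 × sin(211.35°) = -0.11190

-0.184 -0.112 0.453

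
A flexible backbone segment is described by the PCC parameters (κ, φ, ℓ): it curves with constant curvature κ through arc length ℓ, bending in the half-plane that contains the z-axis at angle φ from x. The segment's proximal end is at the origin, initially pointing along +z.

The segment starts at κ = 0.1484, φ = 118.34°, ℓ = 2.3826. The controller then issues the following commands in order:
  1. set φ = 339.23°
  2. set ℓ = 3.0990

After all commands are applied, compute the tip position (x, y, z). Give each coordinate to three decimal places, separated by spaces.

0.655 -0.248 2.991

initial: κ=0.1484, φ=118.34°, ℓ=2.3826
cmd 1: set φ=339.23° → (κ,φ,ℓ)=(0.1484,339.23°,2.3826) → tip=(0.3898,-0.1478,2.3333)
cmd 2: set ℓ=3.0990 → (κ,φ,ℓ)=(0.1484,339.23°,3.0990) → tip=(0.6546,-0.2483,2.9909)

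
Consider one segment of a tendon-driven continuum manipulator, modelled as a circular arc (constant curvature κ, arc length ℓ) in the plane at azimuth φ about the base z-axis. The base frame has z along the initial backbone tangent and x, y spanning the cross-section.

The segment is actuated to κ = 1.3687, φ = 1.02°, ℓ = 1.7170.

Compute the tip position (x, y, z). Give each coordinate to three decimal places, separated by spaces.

θ = κ·ℓ = 1.3687 × 1.7170 = 2.35006 rad
ρ = (1 − cos θ)/κ = (1 − -0.70275)/1.3687 = 1.24407
z = sin θ / κ = 0.71143/1.3687 = 0.51979
x = ρ cos φ = 1.24407 × cos(1.02°) = 1.24387
y = ρ sin φ = 1.24407 × sin(1.02°) = 0.02215

1.244 0.022 0.520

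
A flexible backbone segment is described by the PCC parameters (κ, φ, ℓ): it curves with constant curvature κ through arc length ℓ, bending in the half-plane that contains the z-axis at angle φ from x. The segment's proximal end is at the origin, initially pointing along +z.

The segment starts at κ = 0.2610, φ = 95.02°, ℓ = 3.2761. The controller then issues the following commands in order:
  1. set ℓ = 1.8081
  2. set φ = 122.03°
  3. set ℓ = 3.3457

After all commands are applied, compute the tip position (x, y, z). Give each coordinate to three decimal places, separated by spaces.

-0.727 1.162 2.936

initial: κ=0.2610, φ=95.02°, ℓ=3.2761
cmd 1: set ℓ=1.8081 → (κ,φ,ℓ)=(0.2610,95.02°,1.8081) → tip=(-0.0366,0.4172,1.7417)
cmd 2: set φ=122.03° → (κ,φ,ℓ)=(0.2610,122.03°,1.8081) → tip=(-0.2221,0.3550,1.7417)
cmd 3: set ℓ=3.3457 → (κ,φ,ℓ)=(0.2610,122.03°,3.3457) → tip=(-0.7267,1.1617,2.9364)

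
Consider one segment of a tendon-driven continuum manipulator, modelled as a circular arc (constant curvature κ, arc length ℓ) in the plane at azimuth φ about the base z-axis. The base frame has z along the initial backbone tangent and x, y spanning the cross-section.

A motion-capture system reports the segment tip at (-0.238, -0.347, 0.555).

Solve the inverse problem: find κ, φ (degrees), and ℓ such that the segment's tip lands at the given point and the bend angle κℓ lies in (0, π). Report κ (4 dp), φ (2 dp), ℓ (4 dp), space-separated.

ρ = √(x²+y²) = √(-0.238² + -0.347²) = 0.42078
φ = atan2(y, x) mod 360° = atan2(-0.347, -0.238) = 235.5546°
|p|² = ρ² + z² = 0.42078² + 0.555² = 0.48508
κ = 2ρ / |p|² = 2×0.42078 / 0.48508 = 1.73488
θ = 2·atan2(ρ, z) = 2·atan2(0.42078, 0.555) = 1.29740 rad
ℓ = θ/κ = 1.29740/1.73488 = 0.74783

1.7349 235.55 0.7478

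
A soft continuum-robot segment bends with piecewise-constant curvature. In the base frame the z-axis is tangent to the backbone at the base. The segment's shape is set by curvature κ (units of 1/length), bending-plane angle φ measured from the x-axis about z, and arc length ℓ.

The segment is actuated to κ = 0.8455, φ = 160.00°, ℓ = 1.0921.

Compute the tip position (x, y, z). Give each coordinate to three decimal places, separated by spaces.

-0.441 0.161 0.943

θ = κ·ℓ = 0.8455 × 1.0921 = 0.92337 rad
ρ = (1 − cos θ)/κ = (1 − 0.60314)/0.8455 = 0.46938
z = sin θ / κ = 0.79764/0.8455 = 0.94339
x = ρ cos φ = 0.46938 × cos(160.00°) = -0.44108
y = ρ sin φ = 0.46938 × sin(160.00°) = 0.16054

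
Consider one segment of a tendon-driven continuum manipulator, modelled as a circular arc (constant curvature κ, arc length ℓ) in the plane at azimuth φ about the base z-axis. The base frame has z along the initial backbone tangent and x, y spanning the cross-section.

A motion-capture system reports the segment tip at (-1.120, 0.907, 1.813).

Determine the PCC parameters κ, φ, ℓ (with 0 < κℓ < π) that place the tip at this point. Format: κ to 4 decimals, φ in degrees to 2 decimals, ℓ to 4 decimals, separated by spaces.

0.5374 141.00 2.4998

ρ = √(x²+y²) = √(-1.120² + 0.907²) = 1.44120
φ = atan2(y, x) mod 360° = atan2(0.907, -1.120) = 140.9987°
|p|² = ρ² + z² = 1.44120² + 1.813² = 5.36402
κ = 2ρ / |p|² = 2×1.44120 / 5.36402 = 0.53736
θ = 2·atan2(ρ, z) = 2·atan2(1.44120, 1.813) = 1.34328 rad
ℓ = θ/κ = 1.34328/0.53736 = 2.49978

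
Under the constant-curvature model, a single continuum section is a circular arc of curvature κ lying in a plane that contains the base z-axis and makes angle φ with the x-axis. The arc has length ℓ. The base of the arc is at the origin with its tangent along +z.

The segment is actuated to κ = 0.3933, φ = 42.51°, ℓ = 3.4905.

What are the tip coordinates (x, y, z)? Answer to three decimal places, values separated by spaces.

θ = κ·ℓ = 0.3933 × 3.4905 = 1.37281 rad
ρ = (1 − cos θ)/κ = (1 − 0.19669)/0.3933 = 2.04248
z = sin θ / κ = 0.98047/0.3933 = 2.49292
x = ρ cos φ = 2.04248 × cos(42.51°) = 1.50563
y = ρ sin φ = 2.04248 × sin(42.51°) = 1.38014

1.506 1.380 2.493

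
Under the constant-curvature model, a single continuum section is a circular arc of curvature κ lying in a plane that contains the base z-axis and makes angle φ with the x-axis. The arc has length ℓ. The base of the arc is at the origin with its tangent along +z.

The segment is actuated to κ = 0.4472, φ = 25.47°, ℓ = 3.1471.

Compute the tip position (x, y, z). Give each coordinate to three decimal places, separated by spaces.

1.690 0.805 2.206

θ = κ·ℓ = 0.4472 × 3.1471 = 1.40738 rad
ρ = (1 − cos θ)/κ = (1 − 0.16269)/0.4472 = 1.87235
z = sin θ / κ = 0.98668/0.4472 = 2.20635
x = ρ cos φ = 1.87235 × cos(25.47°) = 1.69037
y = ρ sin φ = 1.87235 × sin(25.47°) = 0.80518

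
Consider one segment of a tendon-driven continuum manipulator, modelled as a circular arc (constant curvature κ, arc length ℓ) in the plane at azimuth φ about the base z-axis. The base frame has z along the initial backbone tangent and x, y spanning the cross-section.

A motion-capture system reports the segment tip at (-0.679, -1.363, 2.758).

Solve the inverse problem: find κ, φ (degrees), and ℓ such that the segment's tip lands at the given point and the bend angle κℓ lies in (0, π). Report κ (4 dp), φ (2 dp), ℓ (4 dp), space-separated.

0.3068 243.52 3.2882

ρ = √(x²+y²) = √(-0.679² + -1.363²) = 1.52276
φ = atan2(y, x) mod 360° = atan2(-1.363, -0.679) = 243.5191°
|p|² = ρ² + z² = 1.52276² + 2.758² = 9.92537
κ = 2ρ / |p|² = 2×1.52276 / 9.92537 = 0.30684
θ = 2·atan2(ρ, z) = 2·atan2(1.52276, 2.758) = 1.00895 rad
ℓ = θ/κ = 1.00895/0.30684 = 3.28816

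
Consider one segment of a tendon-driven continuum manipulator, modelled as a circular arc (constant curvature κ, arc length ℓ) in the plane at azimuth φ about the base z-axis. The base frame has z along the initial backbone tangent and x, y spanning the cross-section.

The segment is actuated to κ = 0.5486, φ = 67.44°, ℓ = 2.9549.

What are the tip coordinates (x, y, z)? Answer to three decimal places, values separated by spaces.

0.734 1.768 1.821

θ = κ·ℓ = 0.5486 × 2.9549 = 1.62106 rad
ρ = (1 − cos θ)/κ = (1 − -0.05024)/0.5486 = 1.91440
z = sin θ / κ = 0.99874/0.5486 = 1.82052
x = ρ cos φ = 1.91440 × cos(67.44°) = 0.73446
y = ρ sin φ = 1.91440 × sin(67.44°) = 1.76791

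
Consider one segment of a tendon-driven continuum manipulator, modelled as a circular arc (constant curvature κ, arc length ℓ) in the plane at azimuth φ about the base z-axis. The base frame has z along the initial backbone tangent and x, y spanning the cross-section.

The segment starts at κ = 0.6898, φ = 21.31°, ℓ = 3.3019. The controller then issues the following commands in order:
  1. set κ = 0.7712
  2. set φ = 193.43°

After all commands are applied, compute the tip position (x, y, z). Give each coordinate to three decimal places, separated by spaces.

-2.306 -0.551 0.727

initial: κ=0.6898, φ=21.31°, ℓ=3.3019
cmd 1: set κ=0.7712 → (κ,φ,ℓ)=(0.7712,21.31°,3.3019) → tip=(2.2083,0.8614,0.7270)
cmd 2: set φ=193.43° → (κ,φ,ℓ)=(0.7712,193.43°,3.3019) → tip=(-2.3056,-0.5505,0.7270)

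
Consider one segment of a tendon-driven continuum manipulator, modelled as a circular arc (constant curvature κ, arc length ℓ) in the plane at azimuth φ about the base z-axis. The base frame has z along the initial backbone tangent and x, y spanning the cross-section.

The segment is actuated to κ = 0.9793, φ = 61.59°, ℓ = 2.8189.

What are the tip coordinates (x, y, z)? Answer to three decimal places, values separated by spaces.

θ = κ·ℓ = 0.9793 × 2.8189 = 2.76055 rad
ρ = (1 − cos θ)/κ = (1 − -0.92828)/0.9793 = 1.96904
z = sin θ / κ = 0.37189/0.9793 = 0.37975
x = ρ cos φ = 1.96904 × cos(61.59°) = 0.93682
y = ρ sin φ = 1.96904 × sin(61.59°) = 1.73190

0.937 1.732 0.380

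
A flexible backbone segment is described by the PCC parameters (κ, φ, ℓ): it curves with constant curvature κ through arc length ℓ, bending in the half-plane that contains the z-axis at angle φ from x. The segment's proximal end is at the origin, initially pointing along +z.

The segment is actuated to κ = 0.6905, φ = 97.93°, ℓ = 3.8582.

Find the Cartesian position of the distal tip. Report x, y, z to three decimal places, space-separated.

θ = κ·ℓ = 0.6905 × 3.8582 = 2.66409 rad
ρ = (1 − cos θ)/κ = (1 − -0.88814)/0.6905 = 2.73446
z = sin θ / κ = 0.45957/0.6905 = 0.66555
x = ρ cos φ = 2.73446 × cos(97.93°) = -0.37725
y = ρ sin φ = 2.73446 × sin(97.93°) = 2.70831

-0.377 2.708 0.666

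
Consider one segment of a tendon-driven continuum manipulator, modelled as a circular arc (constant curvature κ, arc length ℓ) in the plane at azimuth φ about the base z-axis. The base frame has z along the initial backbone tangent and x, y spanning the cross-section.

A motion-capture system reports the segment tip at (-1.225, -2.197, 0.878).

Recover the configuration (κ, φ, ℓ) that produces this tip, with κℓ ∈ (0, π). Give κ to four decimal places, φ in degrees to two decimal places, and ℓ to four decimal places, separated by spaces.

ρ = √(x²+y²) = √(-1.225² + -2.197²) = 2.51544
φ = atan2(y, x) mod 360° = atan2(-2.197, -1.225) = 240.8569°
|p|² = ρ² + z² = 2.51544² + 0.878² = 7.09832
κ = 2ρ / |p|² = 2×2.51544 / 7.09832 = 0.70874
θ = 2·atan2(ρ, z) = 2·atan2(2.51544, 0.878) = 2.46995 rad
ℓ = θ/κ = 2.46995/0.70874 = 3.48497

0.7087 240.86 3.4850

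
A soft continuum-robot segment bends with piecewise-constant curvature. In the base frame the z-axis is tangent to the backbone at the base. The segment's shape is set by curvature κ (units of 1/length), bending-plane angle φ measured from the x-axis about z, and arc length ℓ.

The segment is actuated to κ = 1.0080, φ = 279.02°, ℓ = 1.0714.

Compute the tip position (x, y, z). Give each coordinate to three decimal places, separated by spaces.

θ = κ·ℓ = 1.0080 × 1.0714 = 1.07997 rad
ρ = (1 − cos θ)/κ = (1 − 0.47135)/1.0080 = 0.52445
z = sin θ / κ = 0.88194/1.0080 = 0.87494
x = ρ cos φ = 0.52445 × cos(279.02°) = 0.08222
y = ρ sin φ = 0.52445 × sin(279.02°) = -0.51797

0.082 -0.518 0.875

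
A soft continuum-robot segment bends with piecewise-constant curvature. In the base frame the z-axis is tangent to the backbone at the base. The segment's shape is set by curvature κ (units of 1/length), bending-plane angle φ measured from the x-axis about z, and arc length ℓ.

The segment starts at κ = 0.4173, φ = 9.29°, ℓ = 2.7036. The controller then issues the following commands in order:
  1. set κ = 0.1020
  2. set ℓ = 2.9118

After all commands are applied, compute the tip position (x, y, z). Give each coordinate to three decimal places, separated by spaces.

0.424 0.069 2.869

initial: κ=0.4173, φ=9.29°, ℓ=2.7036
cmd 1: set κ=0.1020 → (κ,φ,ℓ)=(0.1020,9.29°,2.7036) → tip=(0.3656,0.0598,2.6695)
cmd 2: set ℓ=2.9118 → (κ,φ,ℓ)=(0.1020,9.29°,2.9118) → tip=(0.4236,0.0693,2.8692)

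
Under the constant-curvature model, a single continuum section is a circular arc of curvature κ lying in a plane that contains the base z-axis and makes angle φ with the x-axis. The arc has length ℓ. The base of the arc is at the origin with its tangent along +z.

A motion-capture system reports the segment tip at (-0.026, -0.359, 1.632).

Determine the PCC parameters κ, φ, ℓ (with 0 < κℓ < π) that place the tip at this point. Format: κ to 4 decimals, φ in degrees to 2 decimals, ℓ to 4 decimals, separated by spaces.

0.2577 265.86 1.6844

ρ = √(x²+y²) = √(-0.026² + -0.359²) = 0.35994
φ = atan2(y, x) mod 360° = atan2(-0.359, -0.026) = 265.8577°
|p|² = ρ² + z² = 0.35994² + 1.632² = 2.79298
κ = 2ρ / |p|² = 2×0.35994 / 2.79298 = 0.25775
θ = 2·atan2(ρ, z) = 2·atan2(0.35994, 1.632) = 0.43415 rad
ℓ = θ/κ = 0.43415/0.25775 = 1.68442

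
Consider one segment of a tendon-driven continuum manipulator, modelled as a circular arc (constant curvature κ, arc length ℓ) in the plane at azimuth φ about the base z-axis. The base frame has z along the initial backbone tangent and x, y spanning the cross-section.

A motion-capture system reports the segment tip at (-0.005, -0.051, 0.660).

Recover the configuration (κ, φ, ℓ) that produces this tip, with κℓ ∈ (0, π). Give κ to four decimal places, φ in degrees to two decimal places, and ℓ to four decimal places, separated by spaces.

0.2339 264.40 0.6626

ρ = √(x²+y²) = √(-0.005² + -0.051²) = 0.05124
φ = atan2(y, x) mod 360° = atan2(-0.051, -0.005) = 264.4007°
|p|² = ρ² + z² = 0.05124² + 0.660² = 0.43823
κ = 2ρ / |p|² = 2×0.05124 / 0.43823 = 0.23387
θ = 2·atan2(ρ, z) = 2·atan2(0.05124, 0.660) = 0.15498 rad
ℓ = θ/κ = 0.15498/0.23387 = 0.66265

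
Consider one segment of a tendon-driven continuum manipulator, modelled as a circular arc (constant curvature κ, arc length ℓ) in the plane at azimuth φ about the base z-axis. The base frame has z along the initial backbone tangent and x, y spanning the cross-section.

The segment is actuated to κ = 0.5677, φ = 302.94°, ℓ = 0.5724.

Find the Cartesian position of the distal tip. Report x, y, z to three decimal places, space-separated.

0.050 -0.077 0.562

θ = κ·ℓ = 0.5677 × 0.5724 = 0.32495 rad
ρ = (1 − cos θ)/κ = (1 − 0.94767)/0.5677 = 0.09219
z = sin θ / κ = 0.31926/0.5677 = 0.56238
x = ρ cos φ = 0.09219 × cos(302.94°) = 0.05013
y = ρ sin φ = 0.09219 × sin(302.94°) = -0.07737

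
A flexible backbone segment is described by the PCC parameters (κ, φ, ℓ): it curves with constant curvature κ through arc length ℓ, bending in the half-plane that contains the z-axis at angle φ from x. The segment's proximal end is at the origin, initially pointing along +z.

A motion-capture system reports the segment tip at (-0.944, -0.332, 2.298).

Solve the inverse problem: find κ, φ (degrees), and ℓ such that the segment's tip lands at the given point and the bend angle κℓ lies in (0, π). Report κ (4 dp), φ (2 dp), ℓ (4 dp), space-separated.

ρ = √(x²+y²) = √(-0.944² + -0.332²) = 1.00068
φ = atan2(y, x) mod 360° = atan2(-0.332, -0.944) = 199.3765°
|p|² = ρ² + z² = 1.00068² + 2.298² = 6.28216
κ = 2ρ / |p|² = 2×1.00068 / 6.28216 = 0.31858
θ = 2·atan2(ρ, z) = 2·atan2(1.00068, 2.298) = 0.82139 rad
ℓ = θ/κ = 0.82139/0.31858 = 2.57830

0.3186 199.38 2.5783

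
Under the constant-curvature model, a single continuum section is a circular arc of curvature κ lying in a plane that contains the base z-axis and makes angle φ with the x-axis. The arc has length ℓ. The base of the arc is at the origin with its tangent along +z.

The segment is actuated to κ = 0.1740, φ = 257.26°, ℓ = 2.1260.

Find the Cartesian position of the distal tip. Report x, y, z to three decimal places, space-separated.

-0.086 -0.379 2.078

θ = κ·ℓ = 0.1740 × 2.1260 = 0.36992 rad
ρ = (1 − cos θ)/κ = (1 − 0.93235)/0.1740 = 0.38877
z = sin θ / κ = 0.36154/0.1740 = 2.07784
x = ρ cos φ = 0.38877 × cos(257.26°) = -0.08573
y = ρ sin φ = 0.38877 × sin(257.26°) = -0.37919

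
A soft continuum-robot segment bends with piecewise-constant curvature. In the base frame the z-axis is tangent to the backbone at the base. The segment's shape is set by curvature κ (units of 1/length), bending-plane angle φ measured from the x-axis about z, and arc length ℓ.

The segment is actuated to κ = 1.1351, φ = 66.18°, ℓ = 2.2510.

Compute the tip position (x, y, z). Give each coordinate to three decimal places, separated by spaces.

θ = κ·ℓ = 1.1351 × 2.2510 = 2.55511 rad
ρ = (1 − cos θ)/κ = (1 − -0.83289)/1.1351 = 1.61474
z = sin θ / κ = 0.55343/1.1351 = 0.48756
x = ρ cos φ = 1.61474 × cos(66.18°) = 0.65214
y = ρ sin φ = 1.61474 × sin(66.18°) = 1.47720

0.652 1.477 0.488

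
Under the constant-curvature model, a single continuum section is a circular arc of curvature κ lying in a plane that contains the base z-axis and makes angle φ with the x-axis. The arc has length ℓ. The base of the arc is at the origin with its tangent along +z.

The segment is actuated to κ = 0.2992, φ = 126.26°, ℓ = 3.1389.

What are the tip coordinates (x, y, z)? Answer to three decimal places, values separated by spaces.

-0.810 1.104 2.697

θ = κ·ℓ = 0.2992 × 3.1389 = 0.93916 rad
ρ = (1 − cos θ)/κ = (1 − 0.59047)/0.2992 = 1.36876
z = sin θ / κ = 0.80706/0.2992 = 2.69740
x = ρ cos φ = 1.36876 × cos(126.26°) = -0.80955
y = ρ sin φ = 1.36876 × sin(126.26°) = 1.10369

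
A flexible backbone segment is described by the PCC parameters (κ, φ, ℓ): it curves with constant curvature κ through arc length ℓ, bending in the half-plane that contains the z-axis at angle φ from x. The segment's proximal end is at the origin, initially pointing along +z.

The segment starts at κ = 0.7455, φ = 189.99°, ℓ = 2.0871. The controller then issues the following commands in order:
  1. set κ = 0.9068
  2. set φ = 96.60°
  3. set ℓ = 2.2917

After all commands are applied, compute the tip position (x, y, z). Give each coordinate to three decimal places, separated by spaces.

-0.188 1.628 0.964

initial: κ=0.7455, φ=189.99°, ℓ=2.0871
cmd 1: set κ=0.9068 → (κ,φ,ℓ)=(0.9068,189.99°,2.0871) → tip=(-1.4295,-0.2518,1.0462)
cmd 2: set φ=96.60° → (κ,φ,ℓ)=(0.9068,96.60°,2.0871) → tip=(-0.1668,1.4419,1.0462)
cmd 3: set ℓ=2.2917 → (κ,φ,ℓ)=(0.9068,96.60°,2.2917) → tip=(-0.1883,1.6277,0.9639)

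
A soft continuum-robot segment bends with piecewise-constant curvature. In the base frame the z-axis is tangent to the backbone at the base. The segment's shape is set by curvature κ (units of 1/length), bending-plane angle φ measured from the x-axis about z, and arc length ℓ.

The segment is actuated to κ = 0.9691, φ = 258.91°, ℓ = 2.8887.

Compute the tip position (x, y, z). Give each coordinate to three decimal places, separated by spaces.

θ = κ·ℓ = 0.9691 × 2.8887 = 2.79944 rad
ρ = (1 − cos θ)/κ = (1 − -0.94203)/0.9691 = 2.00396
z = sin θ / κ = 0.33552/0.9691 = 0.34621
x = ρ cos φ = 2.00396 × cos(258.91°) = -0.38546
y = ρ sin φ = 2.00396 × sin(258.91°) = -1.96654

-0.385 -1.967 0.346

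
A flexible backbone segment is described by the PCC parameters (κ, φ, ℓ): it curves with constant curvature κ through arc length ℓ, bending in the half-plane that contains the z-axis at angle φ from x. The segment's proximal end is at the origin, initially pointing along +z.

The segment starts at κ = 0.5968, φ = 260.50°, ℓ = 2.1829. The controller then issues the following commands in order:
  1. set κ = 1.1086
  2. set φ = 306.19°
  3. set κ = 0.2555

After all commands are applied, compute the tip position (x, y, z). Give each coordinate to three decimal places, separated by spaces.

0.350 -0.479 2.071

initial: κ=0.5968, φ=260.50°, ℓ=2.1829
cmd 1: set κ=1.1086 → (κ,φ,ℓ)=(1.1086,260.50°,2.1829) → tip=(-0.2606,-1.5576,0.5959)
cmd 2: set φ=306.19° → (κ,φ,ℓ)=(1.1086,306.19°,2.1829) → tip=(0.9325,-1.2745,0.5959)
cmd 3: set κ=0.2555 → (κ,φ,ℓ)=(0.2555,306.19°,2.1829) → tip=(0.3502,-0.4787,2.0715)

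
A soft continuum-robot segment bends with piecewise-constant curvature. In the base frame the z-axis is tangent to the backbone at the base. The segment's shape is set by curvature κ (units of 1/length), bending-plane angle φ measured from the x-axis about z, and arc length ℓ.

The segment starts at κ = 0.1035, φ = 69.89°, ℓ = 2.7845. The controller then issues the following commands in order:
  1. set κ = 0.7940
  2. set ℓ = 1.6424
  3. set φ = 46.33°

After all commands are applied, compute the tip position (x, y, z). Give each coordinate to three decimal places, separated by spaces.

0.640 0.671 1.215

initial: κ=0.1035, φ=69.89°, ℓ=2.7845
cmd 1: set κ=0.7940 → (κ,φ,ℓ)=(0.7940,69.89°,2.7845) → tip=(0.6917,1.8890,1.0101)
cmd 2: set ℓ=1.6424 → (κ,φ,ℓ)=(0.7940,69.89°,1.6424) → tip=(0.3189,0.8709,1.2149)
cmd 3: set φ=46.33° → (κ,φ,ℓ)=(0.7940,46.33°,1.6424) → tip=(0.6404,0.6709,1.2149)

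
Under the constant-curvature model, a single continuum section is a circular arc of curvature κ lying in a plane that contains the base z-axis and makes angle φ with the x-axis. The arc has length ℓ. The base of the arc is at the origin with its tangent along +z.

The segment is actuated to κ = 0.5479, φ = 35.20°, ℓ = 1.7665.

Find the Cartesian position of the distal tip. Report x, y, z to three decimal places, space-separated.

0.646 0.455 1.503

θ = κ·ℓ = 0.5479 × 1.7665 = 0.96787 rad
ρ = (1 − cos θ)/κ = (1 − 0.56706)/0.5479 = 0.79018
z = sin θ / κ = 0.82368/0.5479 = 1.50333
x = ρ cos φ = 0.79018 × cos(35.20°) = 0.64569
y = ρ sin φ = 0.79018 × sin(35.20°) = 0.45549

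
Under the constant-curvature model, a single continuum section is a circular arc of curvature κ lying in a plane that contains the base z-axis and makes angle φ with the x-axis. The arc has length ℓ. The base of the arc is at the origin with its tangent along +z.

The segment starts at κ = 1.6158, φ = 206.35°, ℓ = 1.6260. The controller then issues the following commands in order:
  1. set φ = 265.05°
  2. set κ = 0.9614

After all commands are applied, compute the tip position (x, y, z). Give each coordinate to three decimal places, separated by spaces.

initial: κ=1.6158, φ=206.35°, ℓ=1.6260
cmd 1: set φ=265.05° → (κ,φ,ℓ)=(1.6158,265.05°,1.6260) → tip=(-0.0999,-1.1534,0.3044)
cmd 2: set κ=0.9614 → (κ,φ,ℓ)=(0.9614,265.05°,1.6260) → tip=(-0.0891,-1.0284,1.0401)

-0.089 -1.028 1.040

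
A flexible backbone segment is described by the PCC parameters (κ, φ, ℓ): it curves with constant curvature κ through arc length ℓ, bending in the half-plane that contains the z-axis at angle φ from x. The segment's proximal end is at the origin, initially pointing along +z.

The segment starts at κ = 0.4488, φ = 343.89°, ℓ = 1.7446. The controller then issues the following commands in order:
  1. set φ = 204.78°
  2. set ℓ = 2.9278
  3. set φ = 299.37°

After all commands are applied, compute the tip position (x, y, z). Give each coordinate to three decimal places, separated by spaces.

initial: κ=0.4488, φ=343.89°, ℓ=1.7446
cmd 1: set φ=204.78° → (κ,φ,ℓ)=(0.4488,204.78°,1.7446) → tip=(-0.5891,-0.2719,1.5717)
cmd 2: set ℓ=2.9278 → (κ,φ,ℓ)=(0.4488,204.78°,2.9278) → tip=(-1.5092,-0.6967,2.1551)
cmd 3: set φ=299.37° → (κ,φ,ℓ)=(0.4488,299.37°,2.9278) → tip=(0.8152,-1.4486,2.1551)

0.815 -1.449 2.155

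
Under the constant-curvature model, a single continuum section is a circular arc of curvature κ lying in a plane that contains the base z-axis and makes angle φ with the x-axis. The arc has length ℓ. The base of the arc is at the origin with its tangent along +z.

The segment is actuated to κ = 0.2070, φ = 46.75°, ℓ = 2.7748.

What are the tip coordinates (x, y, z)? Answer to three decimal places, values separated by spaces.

0.531 0.565 2.625

θ = κ·ℓ = 0.2070 × 2.7748 = 0.57438 rad
ρ = (1 − cos θ)/κ = (1 − 0.83953)/0.2070 = 0.77523
z = sin θ / κ = 0.54332/0.2070 = 2.62472
x = ρ cos φ = 0.77523 × cos(46.75°) = 0.53117
y = ρ sin φ = 0.77523 × sin(46.75°) = 0.56466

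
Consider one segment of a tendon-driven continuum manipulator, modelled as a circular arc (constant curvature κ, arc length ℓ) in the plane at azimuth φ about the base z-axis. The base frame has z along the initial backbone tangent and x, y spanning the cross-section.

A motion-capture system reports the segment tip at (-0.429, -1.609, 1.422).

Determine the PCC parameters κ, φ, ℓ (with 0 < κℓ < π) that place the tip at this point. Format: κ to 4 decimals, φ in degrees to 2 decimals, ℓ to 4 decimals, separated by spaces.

ρ = √(x²+y²) = √(-0.429² + -1.609²) = 1.66521
φ = atan2(y, x) mod 360° = atan2(-1.609, -0.429) = 255.0708°
|p|² = ρ² + z² = 1.66521² + 1.422² = 4.79501
κ = 2ρ / |p|² = 2×1.66521 / 4.79501 = 0.69456
θ = 2·atan2(ρ, z) = 2·atan2(1.66521, 1.422) = 1.72803 rad
ℓ = θ/κ = 1.72803/0.69456 = 2.48795

0.6946 255.07 2.4880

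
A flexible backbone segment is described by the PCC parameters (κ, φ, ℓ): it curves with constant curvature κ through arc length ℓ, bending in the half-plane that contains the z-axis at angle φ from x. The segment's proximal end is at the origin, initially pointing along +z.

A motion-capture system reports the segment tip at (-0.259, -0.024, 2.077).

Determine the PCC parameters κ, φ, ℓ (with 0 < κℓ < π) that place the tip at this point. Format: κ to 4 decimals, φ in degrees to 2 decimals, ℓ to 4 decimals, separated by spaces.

0.1187 185.29 2.0986

ρ = √(x²+y²) = √(-0.259² + -0.024²) = 0.26011
φ = atan2(y, x) mod 360° = atan2(-0.024, -0.259) = 185.2941°
|p|² = ρ² + z² = 0.26011² + 2.077² = 4.38159
κ = 2ρ / |p|² = 2×0.26011 / 4.38159 = 0.11873
θ = 2·atan2(ρ, z) = 2·atan2(0.26011, 2.077) = 0.24917 rad
ℓ = θ/κ = 0.24917/0.11873 = 2.09865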